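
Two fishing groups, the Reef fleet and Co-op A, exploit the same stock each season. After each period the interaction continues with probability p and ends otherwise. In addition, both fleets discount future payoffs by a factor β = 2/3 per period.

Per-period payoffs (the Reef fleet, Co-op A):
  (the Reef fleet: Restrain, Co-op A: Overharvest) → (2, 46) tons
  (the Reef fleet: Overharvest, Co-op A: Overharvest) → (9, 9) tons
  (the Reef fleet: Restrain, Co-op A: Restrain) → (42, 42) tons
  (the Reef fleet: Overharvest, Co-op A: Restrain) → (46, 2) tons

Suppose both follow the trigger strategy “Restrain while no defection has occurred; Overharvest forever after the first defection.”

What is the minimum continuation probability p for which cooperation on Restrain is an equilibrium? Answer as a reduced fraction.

With continuation probability p and discount β, the effective per-period discount factor is βp.
Grim-trigger IC: βp ≥ (46−42)/(46−9) = 4/37.
So p ≥ (4/37)/(2/3) = 6/37.

6/37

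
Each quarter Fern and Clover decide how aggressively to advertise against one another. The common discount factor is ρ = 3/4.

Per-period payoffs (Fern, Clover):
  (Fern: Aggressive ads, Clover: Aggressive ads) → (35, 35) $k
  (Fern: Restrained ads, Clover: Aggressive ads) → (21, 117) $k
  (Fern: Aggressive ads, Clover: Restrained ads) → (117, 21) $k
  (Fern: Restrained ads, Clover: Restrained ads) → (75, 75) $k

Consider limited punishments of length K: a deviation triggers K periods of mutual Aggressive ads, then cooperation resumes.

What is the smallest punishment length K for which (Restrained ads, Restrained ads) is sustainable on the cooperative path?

2

IC: ρ(1−ρ^K)/(1−ρ) ≥ (117−75)/(75−35) = 21/20.
With ρ = 3/4: need 1 − ρ^K ≥ 21/20·(1−3/4)/(3/4), i.e. ρ^K ≤ 0.6500.
Since (3/4)^1 = 0.7500 and (3/4)^2 = 0.5625, the smallest such K is 2.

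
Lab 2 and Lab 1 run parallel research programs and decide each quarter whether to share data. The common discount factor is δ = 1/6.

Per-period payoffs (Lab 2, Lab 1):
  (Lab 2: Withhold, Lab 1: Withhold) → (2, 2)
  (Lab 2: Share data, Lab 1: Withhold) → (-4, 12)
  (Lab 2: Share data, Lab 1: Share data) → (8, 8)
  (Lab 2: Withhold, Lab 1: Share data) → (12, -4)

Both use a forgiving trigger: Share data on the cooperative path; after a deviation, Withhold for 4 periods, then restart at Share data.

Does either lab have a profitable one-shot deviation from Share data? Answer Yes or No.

A one-shot deviation gives 12 now, then 2 for 4 periods, then back to 8.
Gain from deviating: (12−8) today; loss: (8−2) in each of the next 4 periods.
No-deviation condition: (8−2)(δ+…+δ^4) ≥ 12−8, i.e. δ+…+δ^4 ≥ 2/3.
At δ = 1/6: δ+…+δ^4 = 0.1998 < 0.6667.
So cooperation is not sustainable.

Yes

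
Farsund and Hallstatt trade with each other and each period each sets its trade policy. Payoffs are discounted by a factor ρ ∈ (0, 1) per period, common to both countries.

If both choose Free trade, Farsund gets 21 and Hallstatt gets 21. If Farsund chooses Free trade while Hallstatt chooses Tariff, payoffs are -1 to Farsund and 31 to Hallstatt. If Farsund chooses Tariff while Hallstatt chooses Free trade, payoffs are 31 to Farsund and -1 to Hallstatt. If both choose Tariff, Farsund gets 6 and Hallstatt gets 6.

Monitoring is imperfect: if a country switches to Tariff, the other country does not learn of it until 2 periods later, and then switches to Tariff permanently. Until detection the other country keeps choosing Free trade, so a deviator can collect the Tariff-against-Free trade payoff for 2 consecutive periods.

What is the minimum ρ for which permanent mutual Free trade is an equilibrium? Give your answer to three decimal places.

The best deviation is to choose Tariff for all 2 undetected periods, earning 31 each, then 6 forever once detected.
Deviation value: 31(1−ρ^2)/(1−ρ) + 6ρ^2/(1−ρ); cooperation value: 21/(1−ρ).
IC: 21 ≥ 31(1−ρ^2) + 6ρ^2 = 31 − 25ρ^2.
So ρ^2 ≥ 10/25 = 2/5, giving ρ ≥ (2/5)^(1/2) ≈ 0.632.

0.632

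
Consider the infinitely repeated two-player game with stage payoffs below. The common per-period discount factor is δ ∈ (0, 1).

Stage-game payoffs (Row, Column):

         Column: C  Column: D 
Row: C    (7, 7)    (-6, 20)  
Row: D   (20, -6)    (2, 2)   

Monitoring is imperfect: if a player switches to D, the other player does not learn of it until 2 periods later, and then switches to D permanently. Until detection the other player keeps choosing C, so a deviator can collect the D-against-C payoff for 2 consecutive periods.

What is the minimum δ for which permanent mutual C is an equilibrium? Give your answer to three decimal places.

0.850

A deviator earns 20 for 2 periods, then 2 forever; cooperating earns 7 forever. Multiplying the IC by (1−δ):
7 ≥ 20(1−δ^2) + 2δ^2, so 18·δ^2 ≥ 13 and δ^2 ≥ 13/18.
δ ≥ (13/18)^(1/2) ≈ 0.850.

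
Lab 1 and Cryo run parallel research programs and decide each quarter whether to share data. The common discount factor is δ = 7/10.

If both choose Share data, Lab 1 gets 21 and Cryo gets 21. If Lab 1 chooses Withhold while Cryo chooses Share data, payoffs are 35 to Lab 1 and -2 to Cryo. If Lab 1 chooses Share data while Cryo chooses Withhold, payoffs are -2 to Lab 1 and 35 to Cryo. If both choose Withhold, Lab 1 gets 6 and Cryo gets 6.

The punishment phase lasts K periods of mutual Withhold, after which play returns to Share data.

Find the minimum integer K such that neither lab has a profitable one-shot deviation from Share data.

Need Σ_{k=1}^{K} δ^k ≥ (35−21)/(21−6) = 0.9333 at δ = 7/10.
At K = 1 the sum is 0.7000 < 0.9333; at K = 2 it is 1.1900 ≥ 0.9333.
So the minimum punishment length is K = 2.

2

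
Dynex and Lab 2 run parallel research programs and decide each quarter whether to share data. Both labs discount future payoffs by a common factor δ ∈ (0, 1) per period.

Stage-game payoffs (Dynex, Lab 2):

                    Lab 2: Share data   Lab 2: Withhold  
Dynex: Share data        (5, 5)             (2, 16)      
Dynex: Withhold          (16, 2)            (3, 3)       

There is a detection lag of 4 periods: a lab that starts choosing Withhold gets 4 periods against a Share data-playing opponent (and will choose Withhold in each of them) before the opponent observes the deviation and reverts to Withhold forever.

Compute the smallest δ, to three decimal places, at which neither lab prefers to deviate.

0.959

Deviating for the 4 undetected periods gains 16−5 = 11 per period over cooperation, then loses 5−3 = 2 per period forever once punishment starts.
Gain: 11(1 + δ + … + δ^3); loss: 2·δ^4/(1−δ).
No profitable deviation ⇔ 11(1−δ^4) ≤ 2·δ^4, i.e. δ^4 ≥ 11/(11+2) = 11/13.
Hence δ ≥ (11/13)^(1/4) ≈ 0.959.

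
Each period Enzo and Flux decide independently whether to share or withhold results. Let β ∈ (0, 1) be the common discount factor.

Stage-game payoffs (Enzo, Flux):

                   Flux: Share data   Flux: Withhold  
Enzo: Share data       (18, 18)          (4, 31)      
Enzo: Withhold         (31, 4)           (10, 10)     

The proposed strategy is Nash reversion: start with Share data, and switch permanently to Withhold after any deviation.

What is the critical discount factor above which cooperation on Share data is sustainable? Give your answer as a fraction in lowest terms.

13/21

One-period gain from deviating is 31 − 18 = 13. The loss is 18 − 10 = 8 in every subsequent period, with present value 8·β/(1−β).
Deviation is unprofitable when 8·β/(1−β) ≥ 13, i.e. β/(1−β) ≥ 13/8.
Equivalently β ≥ 13/(13+8) = 13/21.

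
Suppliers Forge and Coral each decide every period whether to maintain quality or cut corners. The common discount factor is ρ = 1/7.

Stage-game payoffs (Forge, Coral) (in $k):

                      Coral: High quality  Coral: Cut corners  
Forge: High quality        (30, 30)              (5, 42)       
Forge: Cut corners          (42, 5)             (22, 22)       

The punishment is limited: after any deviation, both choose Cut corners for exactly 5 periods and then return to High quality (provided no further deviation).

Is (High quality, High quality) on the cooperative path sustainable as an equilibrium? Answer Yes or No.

Comparing payoff streams over the 6 periods until play realigns: cooperate → 30(1+ρ+…+ρ^5); deviate → 42 + 22(ρ+…+ρ^5).
Cooperation is sustained iff (30−22)(ρ+…+ρ^5) ≥ 42−30.
ρ+…+ρ^5 = 1/7·(1−(1/7)^5)/(1−1/7) = 0.1667, and (42−30)/(30−22) = 1.5000.
0.1667 < 1.5000, so cooperation is not sustainable.

No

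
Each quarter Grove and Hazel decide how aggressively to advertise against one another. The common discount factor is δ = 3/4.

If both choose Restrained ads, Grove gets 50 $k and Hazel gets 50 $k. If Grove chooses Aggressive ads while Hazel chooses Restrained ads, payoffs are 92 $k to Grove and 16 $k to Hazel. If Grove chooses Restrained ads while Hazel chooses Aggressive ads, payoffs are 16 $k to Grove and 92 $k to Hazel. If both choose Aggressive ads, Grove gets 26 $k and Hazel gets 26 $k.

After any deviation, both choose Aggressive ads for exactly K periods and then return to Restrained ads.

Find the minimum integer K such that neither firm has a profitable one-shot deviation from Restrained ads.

4

Need Σ_{k=1}^{K} δ^k ≥ (92−50)/(50−26) = 1.7500 at δ = 3/4.
At K = 3 the sum is 1.7344 < 1.7500; at K = 4 it is 2.0508 ≥ 1.7500.
So the minimum punishment length is K = 4.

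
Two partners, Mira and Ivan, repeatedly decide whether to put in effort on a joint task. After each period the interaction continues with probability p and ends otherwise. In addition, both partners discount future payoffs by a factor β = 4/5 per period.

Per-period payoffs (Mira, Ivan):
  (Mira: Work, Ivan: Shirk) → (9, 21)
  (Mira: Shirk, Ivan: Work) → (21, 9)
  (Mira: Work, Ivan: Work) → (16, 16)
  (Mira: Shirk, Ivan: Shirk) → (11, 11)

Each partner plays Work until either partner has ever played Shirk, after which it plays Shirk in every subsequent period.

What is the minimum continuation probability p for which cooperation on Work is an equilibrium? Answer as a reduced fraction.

5/8

With continuation probability p and discount β, the effective per-period discount factor is βp.
Grim-trigger IC: βp ≥ (21−16)/(21−11) = 1/2.
So p ≥ (1/2)/(4/5) = 5/8.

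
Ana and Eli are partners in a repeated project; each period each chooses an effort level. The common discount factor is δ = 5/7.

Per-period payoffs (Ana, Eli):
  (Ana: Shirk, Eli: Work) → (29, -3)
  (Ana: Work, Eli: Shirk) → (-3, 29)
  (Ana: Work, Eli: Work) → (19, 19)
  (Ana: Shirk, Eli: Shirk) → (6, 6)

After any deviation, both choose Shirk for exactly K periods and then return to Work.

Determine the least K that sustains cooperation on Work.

2

No profitable deviation requires (19−6)(δ+…+δ^K) ≥ 29−19, i.e. δ+…+δ^K ≥ 10/13 ≈ 0.7692.
With δ = 5/7, the partial sums are K=1: 0.7143, K=2: 1.2245.
K = 2 is the first length at which the sum reaches 0.7692.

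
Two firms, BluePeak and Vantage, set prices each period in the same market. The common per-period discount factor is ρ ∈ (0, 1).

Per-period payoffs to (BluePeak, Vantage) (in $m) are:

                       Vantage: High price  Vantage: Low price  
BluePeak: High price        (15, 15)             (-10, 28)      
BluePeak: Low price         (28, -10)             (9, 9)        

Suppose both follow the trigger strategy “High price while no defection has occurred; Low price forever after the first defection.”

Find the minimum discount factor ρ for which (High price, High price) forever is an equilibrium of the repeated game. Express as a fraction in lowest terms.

15/(1−ρ) ≥ 28 + 9ρ/(1−ρ)
15 ≥ 28 − 19ρ
ρ ≥ 13/19.

13/19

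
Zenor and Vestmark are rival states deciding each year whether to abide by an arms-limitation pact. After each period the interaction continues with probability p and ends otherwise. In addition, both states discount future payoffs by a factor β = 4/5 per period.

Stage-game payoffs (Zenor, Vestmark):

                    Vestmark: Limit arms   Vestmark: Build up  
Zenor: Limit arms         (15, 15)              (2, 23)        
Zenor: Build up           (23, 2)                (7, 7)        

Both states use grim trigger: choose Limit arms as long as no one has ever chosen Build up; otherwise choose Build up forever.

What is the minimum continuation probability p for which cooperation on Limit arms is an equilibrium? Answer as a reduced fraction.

With continuation probability p and discount β, the effective per-period discount factor is βp.
Grim-trigger IC: βp ≥ (23−15)/(23−7) = 1/2.
So p ≥ (1/2)/(4/5) = 5/8.

5/8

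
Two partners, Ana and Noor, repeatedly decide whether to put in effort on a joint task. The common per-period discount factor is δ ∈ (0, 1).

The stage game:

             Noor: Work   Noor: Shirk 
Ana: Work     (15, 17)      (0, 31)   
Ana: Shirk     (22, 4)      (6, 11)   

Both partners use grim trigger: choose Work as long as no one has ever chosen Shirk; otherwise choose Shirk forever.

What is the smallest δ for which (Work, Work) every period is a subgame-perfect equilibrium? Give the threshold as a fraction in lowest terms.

Ana: cooperation gives 15 each period; deviation gives 22 once then 6 forever.
  15/(1−δ) ≥ 22 + 6δ/(1−δ) ⇒ δ ≥ 7/16.
Noor: cooperation gives 17 each period; deviation gives 31 once then 11 forever.
  δ ≥ 14/20 = 7/10.
Both must hold, so the binding constraint is Noor's: δ ≥ 7/10.

7/10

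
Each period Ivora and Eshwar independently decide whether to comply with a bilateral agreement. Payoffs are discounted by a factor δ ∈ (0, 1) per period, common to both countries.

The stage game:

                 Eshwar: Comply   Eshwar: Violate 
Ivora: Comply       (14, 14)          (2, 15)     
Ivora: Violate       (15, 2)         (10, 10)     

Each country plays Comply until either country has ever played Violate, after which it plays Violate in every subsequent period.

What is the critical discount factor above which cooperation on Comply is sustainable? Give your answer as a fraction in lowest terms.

1/5

One-period gain from deviating is 15 − 14 = 1. The loss is 14 − 10 = 4 in every subsequent period, with present value 4·δ/(1−δ).
Deviation is unprofitable when 4·δ/(1−δ) ≥ 1, i.e. δ/(1−δ) ≥ 1/4.
Equivalently δ ≥ 1/(1+4) = 1/5.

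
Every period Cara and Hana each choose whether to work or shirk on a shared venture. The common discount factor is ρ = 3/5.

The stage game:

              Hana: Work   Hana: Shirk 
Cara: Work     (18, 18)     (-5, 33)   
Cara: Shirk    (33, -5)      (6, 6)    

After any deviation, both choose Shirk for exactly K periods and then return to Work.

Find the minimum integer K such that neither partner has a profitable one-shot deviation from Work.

Need Σ_{k=1}^{K} ρ^k ≥ (33−18)/(18−6) = 1.2500 at ρ = 3/5.
At K = 3 the sum is 1.1760 < 1.2500; at K = 4 it is 1.3056 ≥ 1.2500.
So the minimum punishment length is K = 4.

4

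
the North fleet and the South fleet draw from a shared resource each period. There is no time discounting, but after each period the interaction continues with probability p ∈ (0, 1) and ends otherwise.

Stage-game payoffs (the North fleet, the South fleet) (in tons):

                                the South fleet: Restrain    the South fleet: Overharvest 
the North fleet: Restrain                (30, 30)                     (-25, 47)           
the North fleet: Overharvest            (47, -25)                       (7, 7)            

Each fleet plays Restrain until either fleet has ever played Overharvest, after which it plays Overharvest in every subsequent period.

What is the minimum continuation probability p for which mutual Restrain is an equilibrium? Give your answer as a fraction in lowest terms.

Expected cooperation value is 30 + p·30 + p²·30 + … = 30/(1−p); deviation gives 47 + p·7/(1−p).
30 ≥ 47(1−p) + 7p ⇒ 40p ≥ 17 ⇒ p ≥ 17/40.

17/40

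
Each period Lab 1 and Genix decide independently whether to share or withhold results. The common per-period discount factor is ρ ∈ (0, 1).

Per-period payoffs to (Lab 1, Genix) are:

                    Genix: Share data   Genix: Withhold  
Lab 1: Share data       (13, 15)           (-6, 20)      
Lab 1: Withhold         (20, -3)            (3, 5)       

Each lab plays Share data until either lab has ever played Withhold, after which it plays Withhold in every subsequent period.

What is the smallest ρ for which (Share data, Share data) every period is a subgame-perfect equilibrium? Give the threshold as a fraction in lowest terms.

7/17

Lab 1's threshold: (20−13)/(20−3) = 7/17.
Genix's threshold: (20−15)/(20−5) = 1/3.
7/17 > 1/3, so Lab 1 binds and ρ* = 7/17.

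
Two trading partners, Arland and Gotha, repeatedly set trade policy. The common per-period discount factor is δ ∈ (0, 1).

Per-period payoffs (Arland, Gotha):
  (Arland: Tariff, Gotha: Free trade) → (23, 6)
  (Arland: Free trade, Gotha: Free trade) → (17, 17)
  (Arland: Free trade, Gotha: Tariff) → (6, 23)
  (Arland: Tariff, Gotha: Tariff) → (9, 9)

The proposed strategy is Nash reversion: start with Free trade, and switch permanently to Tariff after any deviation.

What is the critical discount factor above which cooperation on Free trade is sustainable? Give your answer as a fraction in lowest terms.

3/7

Under grim trigger the critical discount factor is (T−C)/(T−P) with T = 23, C = 17, P = 9.
δ* = (23−17)/(23−9) = 6/14 = 3/7.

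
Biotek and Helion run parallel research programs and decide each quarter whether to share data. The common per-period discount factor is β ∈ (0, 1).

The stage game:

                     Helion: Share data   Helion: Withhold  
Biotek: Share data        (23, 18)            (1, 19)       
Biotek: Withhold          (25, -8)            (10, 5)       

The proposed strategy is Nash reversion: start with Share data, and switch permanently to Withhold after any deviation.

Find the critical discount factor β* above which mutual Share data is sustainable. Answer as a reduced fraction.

2/15

Biotek's threshold: (25−23)/(25−10) = 2/15.
Helion's threshold: (19−18)/(19−5) = 1/14.
2/15 > 1/14, so Biotek binds and β* = 2/15.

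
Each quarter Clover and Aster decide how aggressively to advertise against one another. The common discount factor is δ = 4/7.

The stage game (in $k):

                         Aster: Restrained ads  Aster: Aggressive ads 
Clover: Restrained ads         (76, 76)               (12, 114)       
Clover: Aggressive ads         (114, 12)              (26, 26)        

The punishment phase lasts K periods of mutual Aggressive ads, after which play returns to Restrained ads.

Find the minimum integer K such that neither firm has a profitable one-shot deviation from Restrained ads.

2

No profitable deviation requires (76−26)(δ+…+δ^K) ≥ 114−76, i.e. δ+…+δ^K ≥ 19/25 ≈ 0.7600.
With δ = 4/7, the partial sums are K=1: 0.5714, K=2: 0.8980.
K = 2 is the first length at which the sum reaches 0.7600.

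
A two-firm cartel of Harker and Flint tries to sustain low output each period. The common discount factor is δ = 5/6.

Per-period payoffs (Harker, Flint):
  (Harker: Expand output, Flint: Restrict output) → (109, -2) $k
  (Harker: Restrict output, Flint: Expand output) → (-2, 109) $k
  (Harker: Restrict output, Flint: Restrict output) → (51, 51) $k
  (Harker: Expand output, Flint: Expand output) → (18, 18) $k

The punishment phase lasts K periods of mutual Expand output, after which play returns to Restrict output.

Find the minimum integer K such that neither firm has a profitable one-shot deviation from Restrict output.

3

No profitable deviation requires (51−18)(δ+…+δ^K) ≥ 109−51, i.e. δ+…+δ^K ≥ 58/33 ≈ 1.7576.
With δ = 5/6, the partial sums are K=1: 0.8333, K=2: 1.5278, K=3: 2.1065.
K = 3 is the first length at which the sum reaches 1.7576.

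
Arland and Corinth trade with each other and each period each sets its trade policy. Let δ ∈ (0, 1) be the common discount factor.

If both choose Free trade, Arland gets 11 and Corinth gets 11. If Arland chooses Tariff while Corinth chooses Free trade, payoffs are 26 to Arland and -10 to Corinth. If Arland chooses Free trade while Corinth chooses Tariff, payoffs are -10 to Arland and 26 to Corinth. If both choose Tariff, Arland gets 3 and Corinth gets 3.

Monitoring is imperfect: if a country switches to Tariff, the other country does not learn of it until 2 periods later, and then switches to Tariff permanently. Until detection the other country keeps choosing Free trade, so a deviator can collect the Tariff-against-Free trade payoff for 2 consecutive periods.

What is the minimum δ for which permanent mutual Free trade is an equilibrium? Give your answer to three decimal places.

Deviating for the 2 undetected periods gains 26−11 = 15 per period over cooperation, then loses 11−3 = 8 per period forever once punishment starts.
Gain: 15(1 + δ + … + δ^1); loss: 8·δ^2/(1−δ).
No profitable deviation ⇔ 15(1−δ^2) ≤ 8·δ^2, i.e. δ^2 ≥ 15/(15+8) = 15/23.
Hence δ ≥ (15/23)^(1/2) ≈ 0.808.

0.808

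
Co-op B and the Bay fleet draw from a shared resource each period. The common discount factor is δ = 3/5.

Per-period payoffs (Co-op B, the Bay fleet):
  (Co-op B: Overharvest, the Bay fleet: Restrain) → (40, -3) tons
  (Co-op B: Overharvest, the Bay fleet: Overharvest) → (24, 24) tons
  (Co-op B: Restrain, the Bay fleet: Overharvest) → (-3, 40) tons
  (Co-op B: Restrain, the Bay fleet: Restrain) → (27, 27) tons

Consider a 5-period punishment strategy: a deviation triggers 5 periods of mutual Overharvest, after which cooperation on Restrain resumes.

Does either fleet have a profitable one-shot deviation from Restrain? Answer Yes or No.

Yes

A one-shot deviation gives 40 now, then 24 for 5 periods, then back to 27.
Gain from deviating: (40−27) today; loss: (27−24) in each of the next 5 periods.
No-deviation condition: (27−24)(δ+…+δ^5) ≥ 40−27, i.e. δ+…+δ^5 ≥ 13/3.
At δ = 3/5: δ+…+δ^5 = 1.3834 < 4.3333.
So cooperation is not sustainable.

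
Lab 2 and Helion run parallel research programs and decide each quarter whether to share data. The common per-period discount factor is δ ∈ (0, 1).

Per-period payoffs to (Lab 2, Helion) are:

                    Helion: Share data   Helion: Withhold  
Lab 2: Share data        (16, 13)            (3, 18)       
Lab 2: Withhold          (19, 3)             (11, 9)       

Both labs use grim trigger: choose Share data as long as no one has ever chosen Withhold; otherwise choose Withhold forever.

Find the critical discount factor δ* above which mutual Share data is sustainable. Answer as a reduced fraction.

Lab 2: cooperation gives 16 each period; deviation gives 19 once then 11 forever.
  16/(1−δ) ≥ 19 + 11δ/(1−δ) ⇒ δ ≥ 3/8.
Helion: cooperation gives 13 each period; deviation gives 18 once then 9 forever.
  δ ≥ 5/9.
Both must hold, so the binding constraint is Helion's: δ ≥ 5/9.

5/9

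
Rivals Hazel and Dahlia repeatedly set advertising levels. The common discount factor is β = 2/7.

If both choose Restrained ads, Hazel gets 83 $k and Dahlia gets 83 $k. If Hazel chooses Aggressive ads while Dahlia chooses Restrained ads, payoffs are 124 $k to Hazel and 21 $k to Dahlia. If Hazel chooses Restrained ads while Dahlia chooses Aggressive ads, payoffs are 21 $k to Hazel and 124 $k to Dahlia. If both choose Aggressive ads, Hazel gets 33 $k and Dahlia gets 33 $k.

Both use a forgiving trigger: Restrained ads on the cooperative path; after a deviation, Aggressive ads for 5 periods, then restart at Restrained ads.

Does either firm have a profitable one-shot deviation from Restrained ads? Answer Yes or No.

Yes

Comparing payoff streams over the 6 periods until play realigns: cooperate → 83(1+β+…+β^5); deviate → 124 + 33(β+…+β^5).
Cooperation is sustained iff (83−33)(β+…+β^5) ≥ 124−83.
β+…+β^5 = 2/7·(1−(2/7)^5)/(1−2/7) = 0.3992, and (124−83)/(83−33) = 0.8200.
0.3992 < 0.8200, so cooperation is not sustainable.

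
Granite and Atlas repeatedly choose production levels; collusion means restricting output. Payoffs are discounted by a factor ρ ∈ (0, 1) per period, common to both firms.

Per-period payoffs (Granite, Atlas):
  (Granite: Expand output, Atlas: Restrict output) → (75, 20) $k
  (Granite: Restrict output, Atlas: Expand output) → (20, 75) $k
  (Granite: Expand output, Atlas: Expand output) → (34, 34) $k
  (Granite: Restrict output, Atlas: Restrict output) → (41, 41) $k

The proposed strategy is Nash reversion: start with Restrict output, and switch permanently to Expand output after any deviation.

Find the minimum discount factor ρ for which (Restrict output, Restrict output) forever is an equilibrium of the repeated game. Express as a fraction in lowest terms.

Cooperation forever yields 41 each period: 41/(1−ρ).
Deviating yields 75 once, then 34 forever: 75 + 34ρ/(1−ρ).
No profitable deviation requires 41/(1−ρ) ≥ 75 + 34ρ/(1−ρ).
Multiplying by (1−ρ): 41 ≥ 75(1−ρ) + 34ρ = 75 − 41ρ.
So 41ρ ≥ 34, i.e. ρ ≥ 34/41.

34/41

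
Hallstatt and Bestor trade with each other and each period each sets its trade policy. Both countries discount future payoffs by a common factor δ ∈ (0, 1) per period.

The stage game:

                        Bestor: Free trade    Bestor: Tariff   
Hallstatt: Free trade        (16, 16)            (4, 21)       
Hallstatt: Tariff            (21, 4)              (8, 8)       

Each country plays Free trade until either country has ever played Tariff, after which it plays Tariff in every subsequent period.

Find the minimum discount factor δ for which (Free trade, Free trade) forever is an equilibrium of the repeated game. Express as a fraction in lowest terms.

5/13

Cooperation forever yields 16 each period: 16/(1−δ).
Deviating yields 21 once, then 8 forever: 21 + 8δ/(1−δ).
No profitable deviation requires 16/(1−δ) ≥ 21 + 8δ/(1−δ).
Multiplying by (1−δ): 16 ≥ 21(1−δ) + 8δ = 21 − 13δ.
So 13δ ≥ 5, i.e. δ ≥ 5/13.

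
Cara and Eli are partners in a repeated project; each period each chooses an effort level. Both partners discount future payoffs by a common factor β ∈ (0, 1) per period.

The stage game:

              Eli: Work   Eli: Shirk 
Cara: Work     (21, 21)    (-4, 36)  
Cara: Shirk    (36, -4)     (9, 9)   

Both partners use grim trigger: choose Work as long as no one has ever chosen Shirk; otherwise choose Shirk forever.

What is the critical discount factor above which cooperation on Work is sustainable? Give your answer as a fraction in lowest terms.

5/9

Under grim trigger the critical discount factor is (T−C)/(T−P) with T = 36, C = 21, P = 9.
β* = (36−21)/(36−9) = 15/27 = 5/9.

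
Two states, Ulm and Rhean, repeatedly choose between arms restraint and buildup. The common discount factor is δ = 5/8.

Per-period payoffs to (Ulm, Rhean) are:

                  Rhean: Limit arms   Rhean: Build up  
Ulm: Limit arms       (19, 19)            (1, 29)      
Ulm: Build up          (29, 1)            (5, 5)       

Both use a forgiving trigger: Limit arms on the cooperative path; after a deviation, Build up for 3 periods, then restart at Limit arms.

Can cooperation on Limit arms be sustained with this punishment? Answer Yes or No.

Yes

Comparing payoff streams over the 4 periods until play realigns: cooperate → 19(1+δ+…+δ^3); deviate → 29 + 5(δ+…+δ^3).
Cooperation is sustained iff (19−5)(δ+…+δ^3) ≥ 29−19.
δ+…+δ^3 = 5/8·(1−(5/8)^3)/(1−5/8) = 1.2598, and (29−19)/(19−5) = 0.7143.
1.2598 ≥ 0.7143, so cooperation is sustainable.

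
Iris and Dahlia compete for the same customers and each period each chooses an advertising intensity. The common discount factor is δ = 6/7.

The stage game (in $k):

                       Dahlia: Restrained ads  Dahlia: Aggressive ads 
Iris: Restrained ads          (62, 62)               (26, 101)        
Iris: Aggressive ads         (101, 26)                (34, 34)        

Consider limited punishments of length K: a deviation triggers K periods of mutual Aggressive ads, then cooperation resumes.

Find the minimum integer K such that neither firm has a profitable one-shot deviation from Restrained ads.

2

IC: δ(1−δ^K)/(1−δ) ≥ (101−62)/(62−34) = 39/28.
With δ = 6/7: need 1 − δ^K ≥ 39/28·(1−6/7)/(6/7), i.e. δ^K ≤ 0.7679.
Since (6/7)^1 = 0.8571 and (6/7)^2 = 0.7347, the smallest such K is 2.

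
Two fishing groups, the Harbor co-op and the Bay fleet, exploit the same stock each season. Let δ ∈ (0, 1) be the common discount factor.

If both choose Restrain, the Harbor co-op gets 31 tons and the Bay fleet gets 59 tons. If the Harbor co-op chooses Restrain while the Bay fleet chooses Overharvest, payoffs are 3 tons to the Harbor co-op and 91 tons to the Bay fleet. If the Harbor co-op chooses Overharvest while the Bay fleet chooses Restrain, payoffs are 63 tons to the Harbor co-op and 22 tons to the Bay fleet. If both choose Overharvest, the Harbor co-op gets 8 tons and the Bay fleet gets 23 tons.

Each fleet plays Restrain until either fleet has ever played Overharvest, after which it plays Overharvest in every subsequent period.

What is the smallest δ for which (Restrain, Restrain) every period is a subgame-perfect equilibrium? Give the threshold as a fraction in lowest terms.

32/55

For the Harbor co-op: deviation gain 63−31 = 32, per-period punishment loss 31−8 = 23. IC gives δ ≥ 32/55.
For the Bay fleet: gain 32, loss 36 per period, so δ ≥ 32/68 = 8/17.
The tighter constraint is the Harbor co-op's, so cooperation needs δ ≥ 32/55.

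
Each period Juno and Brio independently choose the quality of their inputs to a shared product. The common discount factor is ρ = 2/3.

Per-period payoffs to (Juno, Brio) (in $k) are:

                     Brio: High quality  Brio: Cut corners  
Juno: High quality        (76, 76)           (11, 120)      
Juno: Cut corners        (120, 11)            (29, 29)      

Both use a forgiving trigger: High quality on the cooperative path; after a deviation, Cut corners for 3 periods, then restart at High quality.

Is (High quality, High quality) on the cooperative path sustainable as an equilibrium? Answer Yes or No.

Yes

A one-shot deviation gives 120 now, then 29 for 3 periods, then back to 76.
Gain from deviating: (120−76) today; loss: (76−29) in each of the next 3 periods.
No-deviation condition: (76−29)(ρ+…+ρ^3) ≥ 120−76, i.e. ρ+…+ρ^3 ≥ 44/47.
At ρ = 2/3: ρ+…+ρ^3 = 1.4074 ≥ 0.9362.
So cooperation is sustainable.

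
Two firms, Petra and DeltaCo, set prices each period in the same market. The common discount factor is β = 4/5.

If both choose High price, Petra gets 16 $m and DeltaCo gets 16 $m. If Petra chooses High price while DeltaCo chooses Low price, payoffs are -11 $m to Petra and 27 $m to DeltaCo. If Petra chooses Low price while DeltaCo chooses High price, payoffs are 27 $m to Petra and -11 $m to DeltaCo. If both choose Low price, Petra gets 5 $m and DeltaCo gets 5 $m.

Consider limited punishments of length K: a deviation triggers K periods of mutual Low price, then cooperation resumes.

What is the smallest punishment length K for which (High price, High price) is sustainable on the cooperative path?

2

No profitable deviation requires (16−5)(β+…+β^K) ≥ 27−16, i.e. β+…+β^K ≥ 1 ≈ 1.0000.
With β = 4/5, the partial sums are K=1: 0.8000, K=2: 1.4400.
K = 2 is the first length at which the sum reaches 1.0000.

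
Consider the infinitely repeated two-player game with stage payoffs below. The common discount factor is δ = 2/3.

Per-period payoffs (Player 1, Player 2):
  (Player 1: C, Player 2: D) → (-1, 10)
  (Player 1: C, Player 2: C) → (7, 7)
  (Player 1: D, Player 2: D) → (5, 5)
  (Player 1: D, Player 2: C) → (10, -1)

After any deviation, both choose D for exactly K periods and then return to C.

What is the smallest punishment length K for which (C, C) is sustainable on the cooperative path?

No profitable deviation requires (7−5)(δ+…+δ^K) ≥ 10−7, i.e. δ+…+δ^K ≥ 3/2 ≈ 1.5000.
With δ = 2/3, the partial sums are K=1: 0.6667, K=2: 1.1111, K=3: 1.4074, K=4: 1.6049.
K = 4 is the first length at which the sum reaches 1.5000.

4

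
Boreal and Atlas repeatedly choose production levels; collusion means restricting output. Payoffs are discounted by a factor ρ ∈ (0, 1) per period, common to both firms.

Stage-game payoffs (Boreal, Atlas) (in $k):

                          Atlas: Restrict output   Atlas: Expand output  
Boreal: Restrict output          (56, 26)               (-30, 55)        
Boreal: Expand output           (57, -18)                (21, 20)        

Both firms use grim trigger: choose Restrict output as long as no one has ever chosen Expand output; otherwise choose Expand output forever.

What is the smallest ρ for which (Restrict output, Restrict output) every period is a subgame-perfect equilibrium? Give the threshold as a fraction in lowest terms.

Boreal: cooperation gives 56 each period; deviation gives 57 once then 21 forever.
  56/(1−ρ) ≥ 57 + 21ρ/(1−ρ) ⇒ ρ ≥ 1/36.
Atlas: cooperation gives 26 each period; deviation gives 55 once then 20 forever.
  ρ ≥ 29/35.
Both must hold, so the binding constraint is Atlas's: ρ ≥ 29/35.

29/35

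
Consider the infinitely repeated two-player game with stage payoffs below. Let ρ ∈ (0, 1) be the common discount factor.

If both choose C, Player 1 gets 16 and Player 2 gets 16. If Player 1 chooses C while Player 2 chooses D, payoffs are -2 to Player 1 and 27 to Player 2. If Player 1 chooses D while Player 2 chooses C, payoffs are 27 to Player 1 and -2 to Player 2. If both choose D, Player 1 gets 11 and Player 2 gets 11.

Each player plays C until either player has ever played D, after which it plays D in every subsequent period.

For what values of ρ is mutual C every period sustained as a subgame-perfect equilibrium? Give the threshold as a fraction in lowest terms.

Cooperation forever yields 16 each period: 16/(1−ρ).
Deviating yields 27 once, then 11 forever: 27 + 11ρ/(1−ρ).
No profitable deviation requires 16/(1−ρ) ≥ 27 + 11ρ/(1−ρ).
Multiplying by (1−ρ): 16 ≥ 27(1−ρ) + 11ρ = 27 − 16ρ.
So 16ρ ≥ 11, i.e. ρ ≥ 11/16.

11/16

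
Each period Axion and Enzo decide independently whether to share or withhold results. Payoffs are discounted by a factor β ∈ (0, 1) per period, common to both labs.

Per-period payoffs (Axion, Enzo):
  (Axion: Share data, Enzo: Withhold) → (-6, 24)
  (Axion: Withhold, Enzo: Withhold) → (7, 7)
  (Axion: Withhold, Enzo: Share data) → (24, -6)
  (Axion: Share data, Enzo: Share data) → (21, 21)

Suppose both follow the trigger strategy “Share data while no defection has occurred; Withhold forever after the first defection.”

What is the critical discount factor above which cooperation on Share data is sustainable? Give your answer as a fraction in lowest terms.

3/17

Under grim trigger the critical discount factor is (T−C)/(T−P) with T = 24, C = 21, P = 7.
β* = (24−21)/(24−7) = 3/17.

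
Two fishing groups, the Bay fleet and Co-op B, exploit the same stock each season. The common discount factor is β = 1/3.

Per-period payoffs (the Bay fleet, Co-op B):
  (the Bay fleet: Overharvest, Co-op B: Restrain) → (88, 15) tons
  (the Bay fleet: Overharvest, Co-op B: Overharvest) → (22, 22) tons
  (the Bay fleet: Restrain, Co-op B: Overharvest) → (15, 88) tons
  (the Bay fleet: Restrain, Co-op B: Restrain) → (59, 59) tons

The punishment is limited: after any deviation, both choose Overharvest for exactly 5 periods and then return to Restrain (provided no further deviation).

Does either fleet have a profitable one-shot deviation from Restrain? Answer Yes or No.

Yes

A one-shot deviation gives 88 now, then 22 for 5 periods, then back to 59.
Gain from deviating: (88−59) today; loss: (59−22) in each of the next 5 periods.
No-deviation condition: (59−22)(β+…+β^5) ≥ 88−59, i.e. β+…+β^5 ≥ 29/37.
At β = 1/3: β+…+β^5 = 0.4979 < 0.7838.
So cooperation is not sustainable.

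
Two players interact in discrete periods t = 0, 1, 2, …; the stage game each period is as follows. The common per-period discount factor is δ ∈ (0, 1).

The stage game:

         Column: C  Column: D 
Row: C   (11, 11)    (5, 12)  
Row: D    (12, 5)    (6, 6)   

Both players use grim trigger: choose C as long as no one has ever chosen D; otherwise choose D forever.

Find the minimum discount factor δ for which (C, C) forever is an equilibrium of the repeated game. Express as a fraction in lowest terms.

1/6

One-period gain from deviating is 12 − 11 = 1. The loss is 11 − 6 = 5 in every subsequent period, with present value 5·δ/(1−δ).
Deviation is unprofitable when 5·δ/(1−δ) ≥ 1, i.e. δ/(1−δ) ≥ 1/5.
Equivalently δ ≥ 1/(1+5) = 1/6.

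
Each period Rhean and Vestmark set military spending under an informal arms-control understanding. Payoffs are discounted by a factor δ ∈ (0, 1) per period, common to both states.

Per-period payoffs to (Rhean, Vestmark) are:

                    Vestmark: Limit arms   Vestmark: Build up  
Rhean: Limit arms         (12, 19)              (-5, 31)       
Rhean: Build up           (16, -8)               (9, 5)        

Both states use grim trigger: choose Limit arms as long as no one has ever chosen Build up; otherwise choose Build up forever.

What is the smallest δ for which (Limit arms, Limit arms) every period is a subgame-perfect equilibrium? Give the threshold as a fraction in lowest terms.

4/7

Rhean's threshold: (16−12)/(16−9) = 4/7.
Vestmark's threshold: (31−19)/(31−5) = 6/13.
4/7 > 6/13, so Rhean binds and δ* = 4/7.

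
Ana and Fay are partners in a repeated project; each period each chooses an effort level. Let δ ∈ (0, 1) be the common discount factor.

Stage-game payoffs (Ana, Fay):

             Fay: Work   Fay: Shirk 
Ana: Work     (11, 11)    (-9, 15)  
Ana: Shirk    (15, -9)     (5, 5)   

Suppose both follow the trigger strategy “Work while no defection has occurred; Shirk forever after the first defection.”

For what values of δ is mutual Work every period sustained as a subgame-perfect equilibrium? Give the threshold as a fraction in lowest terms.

One-period gain from deviating is 15 − 11 = 4. The loss is 11 − 5 = 6 in every subsequent period, with present value 6·δ/(1−δ).
Deviation is unprofitable when 6·δ/(1−δ) ≥ 4, i.e. δ/(1−δ) ≥ 2/3.
Equivalently δ ≥ 4/(4+6) = 2/5.

2/5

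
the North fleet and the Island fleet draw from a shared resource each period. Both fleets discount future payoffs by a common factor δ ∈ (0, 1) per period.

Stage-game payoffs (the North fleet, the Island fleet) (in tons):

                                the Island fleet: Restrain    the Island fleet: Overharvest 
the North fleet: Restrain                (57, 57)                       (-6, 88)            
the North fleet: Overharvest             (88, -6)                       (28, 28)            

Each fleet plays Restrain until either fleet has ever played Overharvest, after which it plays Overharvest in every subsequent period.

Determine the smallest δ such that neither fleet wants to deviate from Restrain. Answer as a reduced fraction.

31/60

57/(1−δ) ≥ 88 + 28δ/(1−δ)
57 ≥ 88 − 60δ
δ ≥ 31/60.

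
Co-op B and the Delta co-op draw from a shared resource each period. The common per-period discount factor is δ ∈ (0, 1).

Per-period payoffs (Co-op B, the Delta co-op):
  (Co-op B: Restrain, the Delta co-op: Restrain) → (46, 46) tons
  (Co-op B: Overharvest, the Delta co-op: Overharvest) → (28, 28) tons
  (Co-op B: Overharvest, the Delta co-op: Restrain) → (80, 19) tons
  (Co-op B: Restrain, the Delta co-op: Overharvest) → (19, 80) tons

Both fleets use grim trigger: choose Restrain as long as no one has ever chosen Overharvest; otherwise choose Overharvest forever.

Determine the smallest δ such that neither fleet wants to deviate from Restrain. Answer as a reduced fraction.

17/26

Cooperation forever yields 46 each period: 46/(1−δ).
Deviating yields 80 once, then 28 forever: 80 + 28δ/(1−δ).
No profitable deviation requires 46/(1−δ) ≥ 80 + 28δ/(1−δ).
Multiplying by (1−δ): 46 ≥ 80(1−δ) + 28δ = 80 − 52δ.
So 52δ ≥ 34, i.e. δ ≥ 34/52 = 17/26.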